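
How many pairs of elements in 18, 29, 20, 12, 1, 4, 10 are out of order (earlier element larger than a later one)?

16

For each element, count later entries that are smaller:
18 → 12, 1, 4, 10 → 4
29 → 20, 12, 1, 4, 10 → 5
20 → 12, 1, 4, 10 → 4
12 → 1, 4, 10 → 3
1 → none → 0
4 → none → 0
10 → none → 0
Sum: 4 + 5 + 4 + 3 + 0 + 0 + 0 = 16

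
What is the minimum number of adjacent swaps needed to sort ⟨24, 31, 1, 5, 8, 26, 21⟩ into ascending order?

Each adjacent swap fixes exactly one inversion, so the minimum swap count equals the number of inversions.
Count inversions — for each element, later elements that are smaller:
24: 1, 5, 8, 21 → 4
31: 1, 5, 8, 26, 21 → 5
1: none → 0
5: none → 0
8: none → 0
26: 21 → 1
21: none → 0
Total inversions: 4 + 5 + 0 + 0 + 0 + 1 + 0 = 10

10 adjacent swaps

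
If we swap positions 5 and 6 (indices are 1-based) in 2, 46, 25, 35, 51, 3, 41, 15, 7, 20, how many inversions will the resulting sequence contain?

23

Positions 5 and 6 hold 51 and 3; after swapping, the array is [2, 46, 25, 35, 3, 51, 41, 15, 7, 20].
For each element, count later entries that are smaller:
2: 0
46: 7
25: 4
35: 4
3: 0
51: 4
41: 3
15: 1
7: 0
20: 0
Sum: 0 + 7 + 4 + 4 + 0 + 4 + 3 + 1 + 0 + 0 = 23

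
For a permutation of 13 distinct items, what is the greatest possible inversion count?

A reversed (strictly descending) arrangement makes every pair an inversion, giving C(13, 2) inversions.
C(13, 2) = 13·12/2 = 78

There are 78 inversions.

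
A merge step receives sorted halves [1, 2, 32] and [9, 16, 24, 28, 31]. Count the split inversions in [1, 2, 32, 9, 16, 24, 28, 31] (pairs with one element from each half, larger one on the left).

For each element r of the right run, count left-run elements greater than r:
r = 9: 32 → 1
r = 16: 32 → 1
r = 24: 32 → 1
r = 28: 32 → 1
r = 31: 32 → 1
Cross-inversions: 1 + 1 + 1 + 1 + 1 = 5

There are 5 cross-inversions.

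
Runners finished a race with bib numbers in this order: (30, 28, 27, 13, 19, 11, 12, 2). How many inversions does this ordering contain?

26 out-of-order pairs

Count, for each position, how many later elements it exceeds:
30 → 28, 27, 13, 19, 11, 12, 2 → 7
28 → 27, 13, 19, 11, 12, 2 → 6
27 → 13, 19, 11, 12, 2 → 5
13 → 11, 12, 2 → 3
19 → 11, 12, 2 → 3
11 → 2 → 1
12 → 2 → 1
2 → none → 0
Sum: 7 + 6 + 5 + 3 + 3 + 1 + 1 + 0 = 26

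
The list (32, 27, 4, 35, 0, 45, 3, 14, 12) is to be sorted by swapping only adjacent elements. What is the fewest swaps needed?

21 adjacent swaps

Minimum adjacent swaps = number of inversions (each swap of adjacent out-of-order elements removes one inversion and no swap can remove more).
Count inversions — for each element, later elements that are smaller:
32: 27, 4, 0, 3, 14, 12 → 6
27: 4, 0, 3, 14, 12 → 5
4: 0, 3 → 2
35: 0, 3, 14, 12 → 4
0: none → 0
45: 3, 14, 12 → 3
3: none → 0
14: 12 → 1
12: none → 0
Total inversions: 6 + 5 + 2 + 4 + 0 + 3 + 0 + 1 + 0 = 21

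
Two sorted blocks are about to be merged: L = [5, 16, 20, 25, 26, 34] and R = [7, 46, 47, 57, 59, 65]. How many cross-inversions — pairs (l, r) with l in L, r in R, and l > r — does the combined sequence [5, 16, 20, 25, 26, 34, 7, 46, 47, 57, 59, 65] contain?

For each element r of the right run, count left-run elements greater than r:
r = 7: 16, 20, 25, 26, 34 → 5
r = 46: none → 0
r = 47: none → 0
r = 57: none → 0
r = 59: none → 0
r = 65: none → 0
Cross-inversions: 5 + 0 + 0 + 0 + 0 + 0 = 5

5 split inversions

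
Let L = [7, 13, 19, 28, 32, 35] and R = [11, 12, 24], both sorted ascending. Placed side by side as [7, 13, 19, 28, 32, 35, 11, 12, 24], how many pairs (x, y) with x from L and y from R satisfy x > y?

13

For each element r of the right run, count left-run elements greater than r:
r = 11: 13, 19, 28, 32, 35 → 5
r = 12: 13, 19, 28, 32, 35 → 5
r = 24: 28, 32, 35 → 3
Cross-inversions: 5 + 5 + 3 = 13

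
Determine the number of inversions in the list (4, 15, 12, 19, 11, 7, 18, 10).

14

Count, for each position, how many later elements it exceeds:
4 → none → 0
15 → 12, 11, 7, 10 → 4
12 → 11, 7, 10 → 3
19 → 11, 7, 18, 10 → 4
11 → 7, 10 → 2
7 → none → 0
18 → 10 → 1
10 → none → 0
Sum: 0 + 4 + 3 + 4 + 2 + 0 + 1 + 0 = 14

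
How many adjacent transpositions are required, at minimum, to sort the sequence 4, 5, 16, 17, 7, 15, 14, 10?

The minimum number of adjacent swaps to sort an array equals its inversion count, since every such swap removes exactly one inversion.
Count inversions — for each element, later elements that are smaller:
4: none → 0
5: none → 0
16: 7, 15, 14, 10 → 4
17: 7, 15, 14, 10 → 4
7: none → 0
15: 14, 10 → 2
14: 10 → 1
10: none → 0
Total inversions: 0 + 0 + 4 + 4 + 0 + 2 + 1 + 0 = 11

11 adjacent swaps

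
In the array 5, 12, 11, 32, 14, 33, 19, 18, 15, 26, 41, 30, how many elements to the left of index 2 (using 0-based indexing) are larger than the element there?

1 such element

The element at index 2 is 11.
Elements before it: 5, 12
Those larger than 11: 12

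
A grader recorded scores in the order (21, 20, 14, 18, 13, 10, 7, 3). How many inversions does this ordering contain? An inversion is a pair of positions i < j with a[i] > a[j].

27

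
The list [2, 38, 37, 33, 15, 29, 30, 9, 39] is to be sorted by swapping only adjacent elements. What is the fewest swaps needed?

18

Minimum adjacent swaps = number of inversions (each swap of adjacent out-of-order elements removes one inversion and no swap can remove more).
Count inversions — for each element, later elements that are smaller:
2: none → 0
38: 37, 33, 15, 29, 30, 9 → 6
37: 33, 15, 29, 30, 9 → 5
33: 15, 29, 30, 9 → 4
15: 9 → 1
29: 9 → 1
30: 9 → 1
9: none → 0
39: none → 0
Total inversions: 0 + 6 + 5 + 4 + 1 + 1 + 1 + 0 + 0 = 18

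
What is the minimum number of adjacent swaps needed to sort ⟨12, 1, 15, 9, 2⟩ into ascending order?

Minimum adjacent swaps = number of inversions (each swap of adjacent out-of-order elements removes one inversion and no swap can remove more).
Count inversions — for each element, later elements that are smaller:
12: 1, 9, 2 → 3
1: none → 0
15: 9, 2 → 2
9: 2 → 1
2: none → 0
Total inversions: 3 + 0 + 2 + 1 + 0 = 6

6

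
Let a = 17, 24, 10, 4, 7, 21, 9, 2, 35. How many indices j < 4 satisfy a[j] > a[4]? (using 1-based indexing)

3

The element at index 4 is 4.
Elements before it: 17, 24, 10
Those larger than 4: 17, 24, 10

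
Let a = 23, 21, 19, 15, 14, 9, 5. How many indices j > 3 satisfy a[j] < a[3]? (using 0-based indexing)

3 such elements

The element at index 3 is 15.
Elements after it: 14, 9, 5
Those smaller than 15: 14, 9, 5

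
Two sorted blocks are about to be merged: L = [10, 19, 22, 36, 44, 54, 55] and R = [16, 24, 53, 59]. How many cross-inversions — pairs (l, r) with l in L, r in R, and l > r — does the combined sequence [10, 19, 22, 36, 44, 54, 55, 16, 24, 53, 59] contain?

Take each right-half value and tally the left-half values above it:
r = 16: 19, 22, 36, 44, 54, 55 → 6
r = 24: 36, 44, 54, 55 → 4
r = 53: 54, 55 → 2
r = 59: none → 0
Cross-inversions: 6 + 4 + 2 + 0 = 12

There are 12 cross-inversions.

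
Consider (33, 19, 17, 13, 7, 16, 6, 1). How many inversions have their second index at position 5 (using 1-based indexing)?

4 such elements

The element at index 5 is 7.
Elements before it: 33, 19, 17, 13
Those larger than 7: 33, 19, 17, 13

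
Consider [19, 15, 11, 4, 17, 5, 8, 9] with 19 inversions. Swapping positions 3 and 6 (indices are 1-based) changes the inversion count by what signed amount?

-1

Positions 3 and 6 hold 11 and 5; after swapping, the array is [19, 15, 5, 4, 17, 11, 8, 9].
Element-by-element contributions:
19: 7
15: 5
5: 1
4: 0
17: 3
11: 2
8: 0
9: 0
Sum: 7 + 5 + 1 + 0 + 3 + 2 + 0 + 0 = 18
Change: 18 − 19 = -1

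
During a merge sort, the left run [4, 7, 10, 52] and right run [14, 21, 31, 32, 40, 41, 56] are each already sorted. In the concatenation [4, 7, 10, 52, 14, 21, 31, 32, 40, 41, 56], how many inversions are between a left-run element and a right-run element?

Take each right-half value and tally the left-half values above it:
r = 14: 52 → 1
r = 21: 52 → 1
r = 31: 52 → 1
r = 32: 52 → 1
r = 40: 52 → 1
r = 41: 52 → 1
r = 56: none → 0
Cross-inversions: 1 + 1 + 1 + 1 + 1 + 1 + 0 = 6

Split inversions: 6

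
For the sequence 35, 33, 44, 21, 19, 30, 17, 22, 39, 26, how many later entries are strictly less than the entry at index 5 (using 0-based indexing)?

3

The element at index 5 is 30.
Elements after it: 17, 22, 39, 26
Those smaller than 30: 17, 22, 26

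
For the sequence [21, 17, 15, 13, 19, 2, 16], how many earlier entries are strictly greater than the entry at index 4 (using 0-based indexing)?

The element at index 4 is 19.
Elements before it: 21, 17, 15, 13
Those larger than 19: 21

1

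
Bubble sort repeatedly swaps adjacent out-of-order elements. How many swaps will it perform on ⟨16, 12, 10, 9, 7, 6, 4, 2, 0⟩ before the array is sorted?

36 swaps

The minimum number of adjacent swaps to sort an array equals its inversion count, since every such swap removes exactly one inversion.
Count inversions — for each element, later elements that are smaller:
16: 12, 10, 9, 7, 6, 4, 2, 0 → 8
12: 10, 9, 7, 6, 4, 2, 0 → 7
10: 9, 7, 6, 4, 2, 0 → 6
9: 7, 6, 4, 2, 0 → 5
7: 6, 4, 2, 0 → 4
6: 4, 2, 0 → 3
4: 2, 0 → 2
2: 0 → 1
0: none → 0
Total inversions: 8 + 7 + 6 + 5 + 4 + 3 + 2 + 1 + 0 = 36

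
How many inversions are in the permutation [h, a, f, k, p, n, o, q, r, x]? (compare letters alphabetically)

Sweep left to right; for each value list the smaller values that follow it:
h: 2
a: 0
f: 0
k: 0
p: 2
n: 0
o: 0
q: 0
r: 0
x: 0
Sum: 2 + 0 + 0 + 0 + 2 + 0 + 0 + 0 + 0 + 0 = 4

4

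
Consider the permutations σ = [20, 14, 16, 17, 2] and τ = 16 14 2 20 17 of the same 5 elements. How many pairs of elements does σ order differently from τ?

Assign each item its position (1..5) in the first ordering, then rewrite the second ordering as that position sequence:
positions: 20→1, 14→2, 16→3, 17→4, 2→5
second ordering as positions: [3, 2, 5, 1, 4]
Discordant pairs = inversions in this position sequence.
3: 2, 1 → 2
2: 1 → 1
5: 1, 4 → 2
1: 0
4: 0
Total: 2 + 1 + 2 + 0 + 0 = 5

5 discordant pairs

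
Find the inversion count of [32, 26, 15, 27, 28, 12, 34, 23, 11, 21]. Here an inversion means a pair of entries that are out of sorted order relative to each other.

29

For each element, count later entries that are smaller:
32 → 26, 15, 27, 28, 12, 23, 11, 21 → 8
26 → 15, 12, 23, 11, 21 → 5
15 → 12, 11 → 2
27 → 12, 23, 11, 21 → 4
28 → 12, 23, 11, 21 → 4
12 → 11 → 1
34 → 23, 11, 21 → 3
23 → 11, 21 → 2
11 → none → 0
21 → none → 0
Sum: 8 + 5 + 2 + 4 + 4 + 1 + 3 + 2 + 0 + 0 = 29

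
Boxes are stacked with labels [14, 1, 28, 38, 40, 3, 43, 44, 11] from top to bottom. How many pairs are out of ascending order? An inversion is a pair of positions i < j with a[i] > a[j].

Sweep left to right; for each value list the smaller values that follow it:
14 → 1, 3, 11 → 3
1 → none → 0
28 → 3, 11 → 2
38 → 3, 11 → 2
40 → 3, 11 → 2
3 → none → 0
43 → 11 → 1
44 → 11 → 1
11 → none → 0
Sum: 3 + 0 + 2 + 2 + 2 + 0 + 1 + 1 + 0 = 11

There are 11 out-of-order pairs.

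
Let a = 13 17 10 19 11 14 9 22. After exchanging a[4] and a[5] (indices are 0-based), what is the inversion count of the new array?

14 inversions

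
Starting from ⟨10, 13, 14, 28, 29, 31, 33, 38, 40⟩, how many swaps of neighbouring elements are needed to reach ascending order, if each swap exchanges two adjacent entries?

Each adjacent swap fixes exactly one inversion, so the minimum swap count equals the number of inversions.
Count inversions — for each element, later elements that are smaller:
10: none → 0
13: none → 0
14: none → 0
28: none → 0
29: none → 0
31: none → 0
33: none → 0
38: none → 0
40: none → 0
Total inversions: 0 + 0 + 0 + 0 + 0 + 0 + 0 + 0 + 0 = 0

0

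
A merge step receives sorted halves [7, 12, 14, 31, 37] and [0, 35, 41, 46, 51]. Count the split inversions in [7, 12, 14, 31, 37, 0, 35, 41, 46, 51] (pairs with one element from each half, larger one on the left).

For each element r of the right run, count left-run elements greater than r:
r = 0: 7, 12, 14, 31, 37 → 5
r = 35: 37 → 1
r = 41: none → 0
r = 46: none → 0
r = 51: none → 0
Cross-inversions: 5 + 1 + 0 + 0 + 0 = 6

6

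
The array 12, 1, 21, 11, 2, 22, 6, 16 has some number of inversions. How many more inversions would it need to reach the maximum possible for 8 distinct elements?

Maximum inversions for 8 distinct elements is C(8, 2) = 8·7/2 = 28.
Current inversions — for each element, count later smaller elements:
12: 4
1: 0
21: 4
11: 2
2: 0
22: 2
6: 0
16: 0
Current total: 4 + 0 + 4 + 2 + 0 + 2 + 0 + 0 = 12
Shortfall: 28 − 12 = 16

16 inversions short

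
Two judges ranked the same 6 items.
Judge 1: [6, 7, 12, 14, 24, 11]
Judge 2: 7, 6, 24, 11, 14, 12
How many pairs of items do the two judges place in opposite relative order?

Assign each item its position (1..6) in the first ordering, then rewrite the second ordering as that position sequence:
positions: 6→1, 7→2, 12→3, 14→4, 24→5, 11→6
second ordering as positions: [2, 1, 5, 6, 4, 3]
Discordant pairs = inversions in this position sequence.
2: 1 → 1
1: 0
5: 4, 3 → 2
6: 4, 3 → 2
4: 3 → 1
3: 0
Total: 1 + 0 + 2 + 2 + 1 + 0 = 6

6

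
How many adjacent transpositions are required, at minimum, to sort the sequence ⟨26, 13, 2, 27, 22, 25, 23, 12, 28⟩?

Each adjacent swap fixes exactly one inversion, so the minimum swap count equals the number of inversions.
Count inversions — for each element, later elements that are smaller:
26: 13, 2, 22, 25, 23, 12 → 6
13: 2, 12 → 2
2: none → 0
27: 22, 25, 23, 12 → 4
22: 12 → 1
25: 23, 12 → 2
23: 12 → 1
12: none → 0
28: none → 0
Total inversions: 6 + 2 + 0 + 4 + 1 + 2 + 1 + 0 + 0 = 16

16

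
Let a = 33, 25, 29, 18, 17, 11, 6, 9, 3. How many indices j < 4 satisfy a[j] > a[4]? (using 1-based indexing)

3 such elements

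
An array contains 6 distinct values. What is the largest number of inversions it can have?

15 inversions

A reversed (strictly descending) arrangement makes every pair an inversion, giving C(6, 2) inversions.
C(6, 2) = 6·5/2 = 15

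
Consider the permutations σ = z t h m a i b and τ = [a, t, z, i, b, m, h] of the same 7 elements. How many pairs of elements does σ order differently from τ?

10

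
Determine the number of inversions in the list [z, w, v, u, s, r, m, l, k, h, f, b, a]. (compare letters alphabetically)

Count, for each position, how many later elements it exceeds:
z: 12
w: 11
v: 10
u: 9
s: 8
r: 7
m: 6
l: 5
k: 4
h: 3
f: 2
b: 1
a: 0
Sum: 12 + 11 + 10 + 9 + 8 + 7 + 6 + 5 + 4 + 3 + 2 + 1 + 0 = 78

78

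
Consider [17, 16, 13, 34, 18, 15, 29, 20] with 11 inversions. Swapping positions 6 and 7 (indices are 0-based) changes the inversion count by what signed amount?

-1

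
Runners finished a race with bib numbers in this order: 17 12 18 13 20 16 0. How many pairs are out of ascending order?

12

Inversion pairs (indices are 1-based):
(1,2): 17 > 12
(1,4): 17 > 13
(1,6): 17 > 16
(1,7): 17 > 0
(2,7): 12 > 0
(3,4): 18 > 13
(3,6): 18 > 16
(3,7): 18 > 0
(4,7): 13 > 0
(5,6): 20 > 16
(5,7): 20 > 0
(6,7): 16 > 0
That's 12 pairs.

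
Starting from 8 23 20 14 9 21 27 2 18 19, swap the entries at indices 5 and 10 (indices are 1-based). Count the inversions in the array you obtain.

25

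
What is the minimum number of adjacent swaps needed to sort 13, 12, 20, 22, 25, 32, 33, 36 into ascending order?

1

Each adjacent swap fixes exactly one inversion, so the minimum swap count equals the number of inversions.
Count inversions — for each element, later elements that are smaller:
13: 12 → 1
12: none → 0
20: none → 0
22: none → 0
25: none → 0
32: none → 0
33: none → 0
36: none → 0
Total inversions: 1 + 0 + 0 + 0 + 0 + 0 + 0 + 0 = 1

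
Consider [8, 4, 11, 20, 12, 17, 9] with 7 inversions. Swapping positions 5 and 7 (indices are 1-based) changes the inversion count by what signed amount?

-1

Positions 5 and 7 hold 12 and 9; after swapping, the array is [8, 4, 11, 20, 9, 17, 12].
Sweep left to right; for each value list the smaller values that follow it:
8 → 4 → 1
4 → none → 0
11 → 9 → 1
20 → 9, 17, 12 → 3
9 → none → 0
17 → 12 → 1
12 → none → 0
Sum: 1 + 0 + 1 + 3 + 0 + 1 + 0 = 6
Change: 6 − 7 = -1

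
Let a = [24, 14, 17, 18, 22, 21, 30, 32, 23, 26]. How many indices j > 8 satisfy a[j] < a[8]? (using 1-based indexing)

2

The element at index 8 is 32.
Elements after it: 23, 26
Those smaller than 32: 23, 26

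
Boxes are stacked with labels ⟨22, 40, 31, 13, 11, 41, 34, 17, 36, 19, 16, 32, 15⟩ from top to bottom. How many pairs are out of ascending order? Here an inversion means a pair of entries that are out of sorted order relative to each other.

45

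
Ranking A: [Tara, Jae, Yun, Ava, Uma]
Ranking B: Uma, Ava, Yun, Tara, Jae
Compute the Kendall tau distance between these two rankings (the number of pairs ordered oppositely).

Assign each item its position (1..5) in the first ordering, then rewrite the second ordering as that position sequence:
positions: Tara→1, Jae→2, Yun→3, Ava→4, Uma→5
second ordering as positions: [5, 4, 3, 1, 2]
Discordant pairs = inversions in this position sequence.
5: 4, 3, 1, 2 → 4
4: 3, 1, 2 → 3
3: 1, 2 → 2
1: 0
2: 0
Total: 4 + 3 + 2 + 0 + 0 = 9

9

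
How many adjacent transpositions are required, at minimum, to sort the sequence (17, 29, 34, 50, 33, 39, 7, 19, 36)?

16

The minimum number of adjacent swaps to sort an array equals its inversion count, since every such swap removes exactly one inversion.
Count inversions — for each element, later elements that are smaller:
17: 7 → 1
29: 7, 19 → 2
34: 33, 7, 19 → 3
50: 33, 39, 7, 19, 36 → 5
33: 7, 19 → 2
39: 7, 19, 36 → 3
7: none → 0
19: none → 0
36: none → 0
Total inversions: 1 + 2 + 3 + 5 + 2 + 3 + 0 + 0 + 0 = 16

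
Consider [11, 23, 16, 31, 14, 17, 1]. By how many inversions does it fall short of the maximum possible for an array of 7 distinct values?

9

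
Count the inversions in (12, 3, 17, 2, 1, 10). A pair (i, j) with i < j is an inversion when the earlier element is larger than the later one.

Listing every pair i<j with a[i]>a[j] (using 0-based positions):
(0,1): 12 > 3
(0,3): 12 > 2
(0,4): 12 > 1
(0,5): 12 > 10
(1,3): 3 > 2
(1,4): 3 > 1
(2,3): 17 > 2
(2,4): 17 > 1
(2,5): 17 > 10
(3,4): 2 > 1
That's 10 pairs.

There are 10 inversions.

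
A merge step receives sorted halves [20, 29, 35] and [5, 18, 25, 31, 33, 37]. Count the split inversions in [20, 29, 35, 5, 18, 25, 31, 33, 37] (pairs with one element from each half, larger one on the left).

10 split inversions

For each element r of the right run, count left-run elements greater than r:
r = 5: 20, 29, 35 → 3
r = 18: 20, 29, 35 → 3
r = 25: 29, 35 → 2
r = 31: 35 → 1
r = 33: 35 → 1
r = 37: none → 0
Cross-inversions: 3 + 3 + 2 + 1 + 1 + 0 = 10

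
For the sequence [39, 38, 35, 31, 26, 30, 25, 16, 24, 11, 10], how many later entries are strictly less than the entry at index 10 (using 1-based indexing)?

The element at index 10 is 11.
Elements after it: 10
Those smaller than 11: 10

1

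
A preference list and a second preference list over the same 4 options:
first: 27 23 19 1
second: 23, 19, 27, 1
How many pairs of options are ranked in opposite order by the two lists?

2 pairs

Assign each item its position (1..4) in the first ordering, then rewrite the second ordering as that position sequence:
positions: 27→1, 23→2, 19→3, 1→4
second ordering as positions: [2, 3, 1, 4]
Discordant pairs = inversions in this position sequence.
2: 1 → 1
3: 1 → 1
1: 0
4: 0
Total: 1 + 1 + 0 + 0 = 2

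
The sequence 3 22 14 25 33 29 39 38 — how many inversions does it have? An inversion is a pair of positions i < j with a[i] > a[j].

Count, for each position, how many later elements it exceeds:
3: 0
22: 1
14: 0
25: 0
33: 1
29: 0
39: 1
38: 0
Sum: 0 + 1 + 0 + 0 + 1 + 0 + 1 + 0 = 3

3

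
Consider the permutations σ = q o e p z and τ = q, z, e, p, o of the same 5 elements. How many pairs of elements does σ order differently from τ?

5 discordant pairs

Assign each item its position (1..5) in the first ordering, then rewrite the second ordering as that position sequence:
positions: q→1, o→2, e→3, p→4, z→5
second ordering as positions: [1, 5, 3, 4, 2]
Discordant pairs = inversions in this position sequence.
1: 0
5: 3, 4, 2 → 3
3: 2 → 1
4: 2 → 1
2: 0
Total: 0 + 3 + 1 + 1 + 0 = 5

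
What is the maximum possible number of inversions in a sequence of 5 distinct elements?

The maximum occurs when the array is in strictly decreasing order: every one of the C(5, 2) pairs is inverted.
C(5, 2) = 5·4/2 = 10

There are 10 inversions.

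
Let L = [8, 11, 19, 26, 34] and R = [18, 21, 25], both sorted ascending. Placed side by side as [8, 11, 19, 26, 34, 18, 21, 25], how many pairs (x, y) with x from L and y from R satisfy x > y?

There are 7 split inversions.

For each element r of the right run, count left-run elements greater than r:
r = 18: 19, 26, 34 → 3
r = 21: 26, 34 → 2
r = 25: 26, 34 → 2
Cross-inversions: 3 + 2 + 2 = 7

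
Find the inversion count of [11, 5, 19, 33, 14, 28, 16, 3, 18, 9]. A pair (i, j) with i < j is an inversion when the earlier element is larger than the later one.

Inversions: 24

Sweep left to right; for each value list the smaller values that follow it:
11: 3
5: 1
19: 5
33: 6
14: 2
28: 4
16: 2
3: 0
18: 1
9: 0
Sum: 3 + 1 + 5 + 6 + 2 + 4 + 2 + 0 + 1 + 0 = 24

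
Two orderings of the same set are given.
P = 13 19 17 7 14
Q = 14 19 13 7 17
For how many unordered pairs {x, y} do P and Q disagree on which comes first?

Assign each item its position (1..5) in the first ordering, then rewrite the second ordering as that position sequence:
positions: 13→1, 19→2, 17→3, 7→4, 14→5
second ordering as positions: [5, 2, 1, 4, 3]
Discordant pairs = inversions in this position sequence.
5: 2, 1, 4, 3 → 4
2: 1 → 1
1: 0
4: 3 → 1
3: 0
Total: 4 + 1 + 0 + 1 + 0 = 6

Disagreeing pairs: 6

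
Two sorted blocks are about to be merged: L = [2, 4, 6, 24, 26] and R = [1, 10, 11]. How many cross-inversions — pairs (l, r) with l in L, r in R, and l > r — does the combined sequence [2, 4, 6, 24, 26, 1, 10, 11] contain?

9 split inversions

For each element r of the right run, count left-run elements greater than r:
r = 1: 2, 4, 6, 24, 26 → 5
r = 10: 24, 26 → 2
r = 11: 24, 26 → 2
Cross-inversions: 5 + 2 + 2 = 9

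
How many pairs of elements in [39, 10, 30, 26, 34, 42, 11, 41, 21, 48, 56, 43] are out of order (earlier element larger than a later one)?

19 out-of-order pairs

Sweep left to right; for each value list the smaller values that follow it:
39: 6
10: 0
30: 3
26: 2
34: 2
42: 3
11: 0
41: 1
21: 0
48: 1
56: 1
43: 0
Sum: 6 + 0 + 3 + 2 + 2 + 3 + 0 + 1 + 0 + 1 + 1 + 0 = 19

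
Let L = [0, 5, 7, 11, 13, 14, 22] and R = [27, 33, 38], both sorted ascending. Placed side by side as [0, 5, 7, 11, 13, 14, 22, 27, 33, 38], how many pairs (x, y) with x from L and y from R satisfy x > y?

0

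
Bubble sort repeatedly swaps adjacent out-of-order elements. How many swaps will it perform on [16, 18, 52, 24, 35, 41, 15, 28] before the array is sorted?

12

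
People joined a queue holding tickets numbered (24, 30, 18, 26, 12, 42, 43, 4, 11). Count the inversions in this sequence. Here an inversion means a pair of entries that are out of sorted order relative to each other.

Sweep left to right; for each value list the smaller values that follow it:
24 → 18, 12, 4, 11 → 4
30 → 18, 26, 12, 4, 11 → 5
18 → 12, 4, 11 → 3
26 → 12, 4, 11 → 3
12 → 4, 11 → 2
42 → 4, 11 → 2
43 → 4, 11 → 2
4 → none → 0
11 → none → 0
Sum: 4 + 5 + 3 + 3 + 2 + 2 + 2 + 0 + 0 = 21

21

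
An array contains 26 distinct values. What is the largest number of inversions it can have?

The maximum occurs when the array is in strictly decreasing order: every one of the C(26, 2) pairs is inverted.
C(26, 2) = 26·25/2 = 325

There are 325 inversions.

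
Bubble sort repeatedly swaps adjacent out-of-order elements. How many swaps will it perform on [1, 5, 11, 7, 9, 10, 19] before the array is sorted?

3

Minimum adjacent swaps = number of inversions (each swap of adjacent out-of-order elements removes one inversion and no swap can remove more).
Count inversions — for each element, later elements that are smaller:
1: none → 0
5: none → 0
11: 7, 9, 10 → 3
7: none → 0
9: none → 0
10: none → 0
19: none → 0
Total inversions: 0 + 0 + 3 + 0 + 0 + 0 + 0 = 3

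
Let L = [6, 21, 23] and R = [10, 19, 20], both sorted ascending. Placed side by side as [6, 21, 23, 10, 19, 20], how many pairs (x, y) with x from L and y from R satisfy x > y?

Count, for every r in R, how many entries of L exceed r:
r = 10: 21, 23 → 2
r = 19: 21, 23 → 2
r = 20: 21, 23 → 2
Cross-inversions: 2 + 2 + 2 = 6

6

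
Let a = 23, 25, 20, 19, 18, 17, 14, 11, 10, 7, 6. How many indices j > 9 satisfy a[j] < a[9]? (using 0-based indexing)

The element at index 9 is 7.
Elements after it: 6
Those smaller than 7: 6

1 such element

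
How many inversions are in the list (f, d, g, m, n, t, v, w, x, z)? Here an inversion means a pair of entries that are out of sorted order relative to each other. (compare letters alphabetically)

For each element, count later entries that are smaller:
f: 1
d: 0
g: 0
m: 0
n: 0
t: 0
v: 0
w: 0
x: 0
z: 0
Sum: 1 + 0 + 0 + 0 + 0 + 0 + 0 + 0 + 0 + 0 = 1

Inversions: 1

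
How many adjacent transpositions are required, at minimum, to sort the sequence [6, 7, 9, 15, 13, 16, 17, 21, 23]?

1

Each adjacent swap fixes exactly one inversion, so the minimum swap count equals the number of inversions.
Count inversions — for each element, later elements that are smaller:
6: none → 0
7: none → 0
9: none → 0
15: 13 → 1
13: none → 0
16: none → 0
17: none → 0
21: none → 0
23: none → 0
Total inversions: 0 + 0 + 0 + 1 + 0 + 0 + 0 + 0 + 0 = 1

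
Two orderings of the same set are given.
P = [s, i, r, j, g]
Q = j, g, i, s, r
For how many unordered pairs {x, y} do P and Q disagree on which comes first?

Assign each item its position (1..5) in the first ordering, then rewrite the second ordering as that position sequence:
positions: s→1, i→2, r→3, j→4, g→5
second ordering as positions: [4, 5, 2, 1, 3]
Discordant pairs = inversions in this position sequence.
4: 2, 1, 3 → 3
5: 2, 1, 3 → 3
2: 1 → 1
1: 0
3: 0
Total: 3 + 3 + 1 + 0 + 0 = 7

7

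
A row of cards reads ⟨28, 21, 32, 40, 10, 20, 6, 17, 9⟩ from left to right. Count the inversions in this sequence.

27

Element-by-element contributions:
28 → 21, 10, 20, 6, 17, 9 → 6
21 → 10, 20, 6, 17, 9 → 5
32 → 10, 20, 6, 17, 9 → 5
40 → 10, 20, 6, 17, 9 → 5
10 → 6, 9 → 2
20 → 6, 17, 9 → 3
6 → none → 0
17 → 9 → 1
9 → none → 0
Sum: 6 + 5 + 5 + 5 + 2 + 3 + 0 + 1 + 0 = 27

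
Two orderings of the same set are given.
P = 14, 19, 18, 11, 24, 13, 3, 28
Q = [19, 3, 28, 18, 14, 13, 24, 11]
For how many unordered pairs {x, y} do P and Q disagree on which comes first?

Assign each item its position (1..8) in the first ordering, then rewrite the second ordering as that position sequence:
positions: 14→1, 19→2, 18→3, 11→4, 24→5, 13→6, 3→7, 28→8
second ordering as positions: [2, 7, 8, 3, 1, 6, 5, 4]
Discordant pairs = inversions in this position sequence.
2: 1 → 1
7: 3, 1, 6, 5, 4 → 5
8: 3, 1, 6, 5, 4 → 5
3: 1 → 1
1: 0
6: 5, 4 → 2
5: 4 → 1
4: 0
Total: 1 + 5 + 5 + 1 + 0 + 2 + 1 + 0 = 15

There are 15 disagreeing pairs.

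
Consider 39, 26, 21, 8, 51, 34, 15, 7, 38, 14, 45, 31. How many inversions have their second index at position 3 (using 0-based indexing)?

The element at index 3 is 8.
Elements before it: 39, 26, 21
Those larger than 8: 39, 26, 21

3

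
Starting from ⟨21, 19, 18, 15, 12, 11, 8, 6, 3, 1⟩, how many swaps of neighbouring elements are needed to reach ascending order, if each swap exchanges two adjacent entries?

45 adjacent swaps

Each adjacent swap fixes exactly one inversion, so the minimum swap count equals the number of inversions.
Count inversions — for each element, later elements that are smaller:
21: 19, 18, 15, 12, 11, 8, 6, 3, 1 → 9
19: 18, 15, 12, 11, 8, 6, 3, 1 → 8
18: 15, 12, 11, 8, 6, 3, 1 → 7
15: 12, 11, 8, 6, 3, 1 → 6
12: 11, 8, 6, 3, 1 → 5
11: 8, 6, 3, 1 → 4
8: 6, 3, 1 → 3
6: 3, 1 → 2
3: 1 → 1
1: none → 0
Total inversions: 9 + 8 + 7 + 6 + 5 + 4 + 3 + 2 + 1 + 0 = 45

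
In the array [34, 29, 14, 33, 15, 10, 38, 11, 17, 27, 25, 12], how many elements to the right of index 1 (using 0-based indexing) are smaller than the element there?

8 such elements

The element at index 1 is 29.
Elements after it: 14, 33, 15, 10, 38, 11, 17, 27, 25, 12
Those smaller than 29: 14, 15, 10, 11, 17, 27, 25, 12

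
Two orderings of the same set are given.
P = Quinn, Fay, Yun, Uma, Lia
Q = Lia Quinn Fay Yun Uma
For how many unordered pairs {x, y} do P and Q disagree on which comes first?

4 disagreeing pairs

Assign each item its position (1..5) in the first ordering, then rewrite the second ordering as that position sequence:
positions: Quinn→1, Fay→2, Yun→3, Uma→4, Lia→5
second ordering as positions: [5, 1, 2, 3, 4]
Discordant pairs = inversions in this position sequence.
5: 1, 2, 3, 4 → 4
1: 0
2: 0
3: 0
4: 0
Total: 4 + 0 + 0 + 0 + 0 = 4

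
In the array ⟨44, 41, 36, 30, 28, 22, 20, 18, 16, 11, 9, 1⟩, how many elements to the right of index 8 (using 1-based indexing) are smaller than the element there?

4

The element at index 8 is 18.
Elements after it: 16, 11, 9, 1
Those smaller than 18: 16, 11, 9, 1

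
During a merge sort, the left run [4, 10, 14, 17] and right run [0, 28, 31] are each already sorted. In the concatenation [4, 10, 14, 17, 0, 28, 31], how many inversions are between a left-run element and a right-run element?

Take each right-half value and tally the left-half values above it:
r = 0: 4, 10, 14, 17 → 4
r = 28: none → 0
r = 31: none → 0
Cross-inversions: 4 + 0 + 0 = 4

4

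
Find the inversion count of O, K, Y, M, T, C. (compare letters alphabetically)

9 inversions

Out-of-order index pairs (0-indexed):
(0,1): O > K
(0,3): O > M
(0,5): O > C
(1,5): K > C
(2,3): Y > M
(2,4): Y > T
(2,5): Y > C
(3,5): M > C
(4,5): T > C
That's 9 pairs.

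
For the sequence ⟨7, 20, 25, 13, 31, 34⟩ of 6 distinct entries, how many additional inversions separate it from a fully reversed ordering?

13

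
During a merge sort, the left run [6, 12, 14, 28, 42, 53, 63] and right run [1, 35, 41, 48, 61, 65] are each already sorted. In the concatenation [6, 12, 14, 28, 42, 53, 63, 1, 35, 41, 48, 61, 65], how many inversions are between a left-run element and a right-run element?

16 cross-inversions

Count, for every r in R, how many entries of L exceed r:
r = 1: 6, 12, 14, 28, 42, 53, 63 → 7
r = 35: 42, 53, 63 → 3
r = 41: 42, 53, 63 → 3
r = 48: 53, 63 → 2
r = 61: 63 → 1
r = 65: none → 0
Cross-inversions: 7 + 3 + 3 + 2 + 1 + 0 = 16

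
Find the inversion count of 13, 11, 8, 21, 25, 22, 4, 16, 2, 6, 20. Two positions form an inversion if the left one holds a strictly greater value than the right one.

31 inversions

Count, for each position, how many later elements it exceeds:
13: 5
11: 4
8: 3
21: 5
25: 6
22: 5
4: 1
16: 2
2: 0
6: 0
20: 0
Sum: 5 + 4 + 3 + 5 + 6 + 5 + 1 + 2 + 0 + 0 + 0 = 31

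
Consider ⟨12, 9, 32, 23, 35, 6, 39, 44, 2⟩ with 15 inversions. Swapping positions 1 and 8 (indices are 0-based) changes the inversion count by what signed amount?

Positions 1 and 8 hold 9 and 2; after swapping, the array is [12, 2, 32, 23, 35, 6, 39, 44, 9].
Element-by-element contributions:
12: 3
2: 0
32: 3
23: 2
35: 2
6: 0
39: 1
44: 1
9: 0
Sum: 3 + 0 + 3 + 2 + 2 + 0 + 1 + 1 + 0 = 12
Change: 12 − 15 = -3

-3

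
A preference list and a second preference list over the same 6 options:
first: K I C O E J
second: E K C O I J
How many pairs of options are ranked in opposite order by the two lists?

6 pairs

Assign each item its position (1..6) in the first ordering, then rewrite the second ordering as that position sequence:
positions: K→1, I→2, C→3, O→4, E→5, J→6
second ordering as positions: [5, 1, 3, 4, 2, 6]
Discordant pairs = inversions in this position sequence.
5: 1, 3, 4, 2 → 4
1: 0
3: 2 → 1
4: 2 → 1
2: 0
6: 0
Total: 4 + 0 + 1 + 1 + 0 + 0 = 6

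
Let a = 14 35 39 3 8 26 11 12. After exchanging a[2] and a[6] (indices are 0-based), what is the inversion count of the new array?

13

Positions 2 and 6 hold 39 and 11; after swapping, the array is [14, 35, 11, 3, 8, 26, 39, 12].
Count, for each position, how many later elements it exceeds:
14: 4
35: 5
11: 2
3: 0
8: 0
26: 1
39: 1
12: 0
Sum: 4 + 5 + 2 + 0 + 0 + 1 + 1 + 0 = 13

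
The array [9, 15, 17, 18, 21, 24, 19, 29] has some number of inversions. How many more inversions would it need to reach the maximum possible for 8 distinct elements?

Maximum inversions for 8 distinct elements is C(8, 2) = 8·7/2 = 28.
Current inversions — for each element, count later smaller elements:
9: 0
15: 0
17: 0
18: 0
21: 1
24: 1
19: 0
29: 0
Current total: 0 + 0 + 0 + 0 + 1 + 1 + 0 + 0 = 2
Shortfall: 28 − 2 = 26

26 inversions short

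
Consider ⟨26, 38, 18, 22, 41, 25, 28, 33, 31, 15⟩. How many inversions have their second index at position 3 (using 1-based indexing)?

The element at index 3 is 18.
Elements before it: 26, 38
Those larger than 18: 26, 38

2 such elements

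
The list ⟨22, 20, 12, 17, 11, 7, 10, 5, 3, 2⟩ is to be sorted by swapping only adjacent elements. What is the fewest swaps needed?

43

Minimum adjacent swaps = number of inversions (each swap of adjacent out-of-order elements removes one inversion and no swap can remove more).
Count inversions — for each element, later elements that are smaller:
22: 20, 12, 17, 11, 7, 10, 5, 3, 2 → 9
20: 12, 17, 11, 7, 10, 5, 3, 2 → 8
12: 11, 7, 10, 5, 3, 2 → 6
17: 11, 7, 10, 5, 3, 2 → 6
11: 7, 10, 5, 3, 2 → 5
7: 5, 3, 2 → 3
10: 5, 3, 2 → 3
5: 3, 2 → 2
3: 2 → 1
2: none → 0
Total inversions: 9 + 8 + 6 + 6 + 5 + 3 + 3 + 2 + 1 + 0 = 43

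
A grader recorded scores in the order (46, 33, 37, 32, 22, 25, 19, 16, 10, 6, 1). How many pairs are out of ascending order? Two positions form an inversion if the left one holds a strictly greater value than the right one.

Element-by-element contributions:
46: 10
33: 8
37: 8
32: 7
22: 5
25: 5
19: 4
16: 3
10: 2
6: 1
1: 0
Sum: 10 + 8 + 8 + 7 + 5 + 5 + 4 + 3 + 2 + 1 + 0 = 53

53 inversions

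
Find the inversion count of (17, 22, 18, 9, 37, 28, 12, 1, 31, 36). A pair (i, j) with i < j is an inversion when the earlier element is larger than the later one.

There are 19 out-of-order pairs.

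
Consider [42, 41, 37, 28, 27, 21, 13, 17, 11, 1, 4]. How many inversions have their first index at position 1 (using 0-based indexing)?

9

The element at index 1 is 41.
Elements after it: 37, 28, 27, 21, 13, 17, 11, 1, 4
Those smaller than 41: 37, 28, 27, 21, 13, 17, 11, 1, 4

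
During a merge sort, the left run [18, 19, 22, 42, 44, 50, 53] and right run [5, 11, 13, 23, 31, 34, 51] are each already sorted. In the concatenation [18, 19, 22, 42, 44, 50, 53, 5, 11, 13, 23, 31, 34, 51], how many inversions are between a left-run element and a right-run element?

34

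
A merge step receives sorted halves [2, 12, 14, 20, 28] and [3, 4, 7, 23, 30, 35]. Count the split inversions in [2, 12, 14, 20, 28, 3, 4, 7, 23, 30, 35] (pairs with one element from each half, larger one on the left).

Count, for every r in R, how many entries of L exceed r:
r = 3: 12, 14, 20, 28 → 4
r = 4: 12, 14, 20, 28 → 4
r = 7: 12, 14, 20, 28 → 4
r = 23: 28 → 1
r = 30: none → 0
r = 35: none → 0
Cross-inversions: 4 + 4 + 4 + 1 + 0 + 0 = 13

13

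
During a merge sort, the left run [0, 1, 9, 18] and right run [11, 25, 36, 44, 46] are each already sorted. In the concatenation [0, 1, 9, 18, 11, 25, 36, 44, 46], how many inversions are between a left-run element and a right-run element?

1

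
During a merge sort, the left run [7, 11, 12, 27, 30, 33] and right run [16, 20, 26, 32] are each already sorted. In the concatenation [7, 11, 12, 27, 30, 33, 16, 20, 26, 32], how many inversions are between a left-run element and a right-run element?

10

Count, for every r in R, how many entries of L exceed r:
r = 16: 27, 30, 33 → 3
r = 20: 27, 30, 33 → 3
r = 26: 27, 30, 33 → 3
r = 32: 33 → 1
Cross-inversions: 3 + 3 + 3 + 1 = 10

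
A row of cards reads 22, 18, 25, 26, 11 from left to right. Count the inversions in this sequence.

5

Out-of-order index pairs (1-indexed):
(1,2): 22 > 18
(1,5): 22 > 11
(2,5): 18 > 11
(3,5): 25 > 11
(4,5): 26 > 11
That's 5 pairs.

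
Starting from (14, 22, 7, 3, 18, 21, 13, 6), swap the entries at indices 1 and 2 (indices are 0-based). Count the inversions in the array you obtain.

Positions 1 and 2 hold 22 and 7; after swapping, the array is [14, 7, 22, 3, 18, 21, 13, 6].
For each element, count later entries that are smaller:
14 → 7, 3, 13, 6 → 4
7 → 3, 6 → 2
22 → 3, 18, 21, 13, 6 → 5
3 → none → 0
18 → 13, 6 → 2
21 → 13, 6 → 2
13 → 6 → 1
6 → none → 0
Sum: 4 + 2 + 5 + 0 + 2 + 2 + 1 + 0 = 16

Inversions: 16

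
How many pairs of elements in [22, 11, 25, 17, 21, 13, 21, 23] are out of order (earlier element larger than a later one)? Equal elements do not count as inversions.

Count, for each position, how many later elements it exceeds:
22 → 11, 17, 21, 13, 21 → 5
11 → none → 0
25 → 17, 21, 13, 21, 23 → 5
17 → 13 → 1
21 → 13 → 1
13 → none → 0
21 → none → 0
23 → none → 0
Sum: 5 + 0 + 5 + 1 + 1 + 0 + 0 + 0 = 12

12 inversions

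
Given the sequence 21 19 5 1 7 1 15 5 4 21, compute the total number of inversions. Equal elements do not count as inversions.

24 out-of-order pairs

Sweep left to right; for each value list the smaller values that follow it:
21 → 19, 5, 1, 7, 1, 15, 5, 4 → 8
19 → 5, 1, 7, 1, 15, 5, 4 → 7
5 → 1, 1, 4 → 3
1 → none → 0
7 → 1, 5, 4 → 3
1 → none → 0
15 → 5, 4 → 2
5 → 4 → 1
4 → none → 0
21 → none → 0
Sum: 8 + 7 + 3 + 0 + 3 + 0 + 2 + 1 + 0 + 0 = 24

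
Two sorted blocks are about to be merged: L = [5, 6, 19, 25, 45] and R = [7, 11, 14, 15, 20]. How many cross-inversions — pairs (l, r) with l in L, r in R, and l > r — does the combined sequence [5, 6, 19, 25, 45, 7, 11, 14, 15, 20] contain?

Take each right-half value and tally the left-half values above it:
r = 7: 19, 25, 45 → 3
r = 11: 19, 25, 45 → 3
r = 14: 19, 25, 45 → 3
r = 15: 19, 25, 45 → 3
r = 20: 25, 45 → 2
Cross-inversions: 3 + 3 + 3 + 3 + 2 = 14

14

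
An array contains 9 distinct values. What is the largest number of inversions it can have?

36

A reversed (strictly descending) arrangement makes every pair an inversion, giving C(9, 2) inversions.
C(9, 2) = 9·8/2 = 36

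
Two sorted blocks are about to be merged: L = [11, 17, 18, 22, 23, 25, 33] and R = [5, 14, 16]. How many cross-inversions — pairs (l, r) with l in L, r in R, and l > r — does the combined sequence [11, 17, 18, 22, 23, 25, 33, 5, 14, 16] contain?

19

Take each right-half value and tally the left-half values above it:
r = 5: 11, 17, 18, 22, 23, 25, 33 → 7
r = 14: 17, 18, 22, 23, 25, 33 → 6
r = 16: 17, 18, 22, 23, 25, 33 → 6
Cross-inversions: 7 + 6 + 6 = 19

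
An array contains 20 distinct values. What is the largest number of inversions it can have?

A reversed (strictly descending) arrangement makes every pair an inversion, giving C(20, 2) inversions.
C(20, 2) = 20·19/2 = 190

Inversions: 190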